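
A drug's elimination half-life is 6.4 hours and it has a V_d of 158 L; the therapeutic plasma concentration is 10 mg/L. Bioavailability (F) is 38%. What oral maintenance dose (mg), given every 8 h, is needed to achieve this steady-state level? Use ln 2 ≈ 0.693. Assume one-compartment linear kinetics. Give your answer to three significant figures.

CL = 0.693 × Vd / t½ = 0.693 × 158.0 / 6.4 = 17.11 L/h
D = CL × Css × τ / F = 17.11 × 10 × 8 / 0.38 = 3602 mg

3600 mg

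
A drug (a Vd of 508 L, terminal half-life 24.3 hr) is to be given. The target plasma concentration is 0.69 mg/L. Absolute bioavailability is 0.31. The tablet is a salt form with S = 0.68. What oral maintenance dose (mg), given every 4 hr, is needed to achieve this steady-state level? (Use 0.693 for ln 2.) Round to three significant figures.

190 mg

CL = ln 2 · Vd / t½ = 0.693 × 508.0 / 24.3 = 14.49 L/h
D = CL × Css × τ / F / S = 14.49 × 0.69 × 4 / 0.31 / 0.68 = 189.7 mg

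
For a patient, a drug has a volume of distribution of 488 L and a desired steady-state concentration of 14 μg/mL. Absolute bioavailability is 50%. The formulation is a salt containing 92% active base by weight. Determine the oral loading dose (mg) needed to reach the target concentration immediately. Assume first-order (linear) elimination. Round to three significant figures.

The loading dose fills Vd to the target concentration.
LD = Vd × C / F / S = 488.0 × 14.00 / 0.5 / 0.92 = 14850 mg

14900 mg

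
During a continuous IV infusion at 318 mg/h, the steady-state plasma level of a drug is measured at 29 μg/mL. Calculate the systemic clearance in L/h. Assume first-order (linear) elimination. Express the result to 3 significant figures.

11.0 L/h

At steady state, infusion rate = CL × Css, so CL = rate / Css.
CL = 318 / 29 = 10.97 L/h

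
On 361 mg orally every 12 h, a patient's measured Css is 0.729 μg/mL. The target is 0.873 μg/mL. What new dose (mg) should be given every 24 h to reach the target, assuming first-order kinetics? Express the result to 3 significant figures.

865 mg

For first-order elimination, Css ∝ F·D/(CL·τ); F and CL are unchanged, so Css ∝ D/τ.
D₂ = D₁ × (Css,target / Css,current) × (τ₂/τ₁) = 361 × (0.873/0.729) × (24/12) = 864.6 mg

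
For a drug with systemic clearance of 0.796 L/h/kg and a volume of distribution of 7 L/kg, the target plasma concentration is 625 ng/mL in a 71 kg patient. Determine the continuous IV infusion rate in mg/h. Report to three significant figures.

CL = 0.796 L/h/kg × 71 kg = 56.52 L/h
C = 625 ng/mL = 0.6250 mg/L
R₀ = 56.52 × 0.625 = 35.33 mg/h

35.3 mg/h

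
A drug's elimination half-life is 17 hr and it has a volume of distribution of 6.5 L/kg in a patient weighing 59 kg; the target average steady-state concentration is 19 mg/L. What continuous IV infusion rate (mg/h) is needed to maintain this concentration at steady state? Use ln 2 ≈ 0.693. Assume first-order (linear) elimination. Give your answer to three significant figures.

297 mg/h

Vd = 6.5 L/kg × 59 kg = 383.5 L
CL = 0.693 × Vd / t½ = 0.693 × 383.5 / 17 = 15.63 L/h
Infusion rate = CL × Css = 15.63 × 19 = 297.0 mg/h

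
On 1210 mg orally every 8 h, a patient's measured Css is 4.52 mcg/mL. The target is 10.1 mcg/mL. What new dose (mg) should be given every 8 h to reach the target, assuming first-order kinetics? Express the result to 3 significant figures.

2700 mg

For first-order elimination, Css ∝ F·D/(CL·τ); F and CL are unchanged, so Css ∝ D/τ.
D₂ = D₁ × (Css,target / Css,current) = 1210 × 10.1/4.52 = 2704 mg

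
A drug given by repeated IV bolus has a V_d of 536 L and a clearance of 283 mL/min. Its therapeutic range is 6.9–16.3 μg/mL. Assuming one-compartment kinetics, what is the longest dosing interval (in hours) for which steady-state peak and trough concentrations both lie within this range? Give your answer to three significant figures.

27.1 h

CL = 283 mL/min = 283 × 0.06 = 16.98 L/h
k = CL / Vd = 16.98 / 536.0 = 0.03168 h⁻¹
Between IV bolus doses, concentration decays as C = C₀·e^(−kτ), so C_peak/C_trough = e^(kτ).
τ_max = ln(C_peak/C_trough) / k = ln(16.3/6.9) / 0.03168 = 0.8596 / 0.03168 = 27.13 h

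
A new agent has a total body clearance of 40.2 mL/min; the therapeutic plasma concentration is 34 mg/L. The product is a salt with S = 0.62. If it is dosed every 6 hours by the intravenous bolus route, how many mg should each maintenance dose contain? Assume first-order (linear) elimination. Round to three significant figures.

Convert clearance: 40.2 mL/min × 60 min/h ÷ 1000 mL/L = 2.412 L/h
D = CL × Css × τ / S = 2.412 × 34 × 6 / 0.62 = 793.6 mg

794 mg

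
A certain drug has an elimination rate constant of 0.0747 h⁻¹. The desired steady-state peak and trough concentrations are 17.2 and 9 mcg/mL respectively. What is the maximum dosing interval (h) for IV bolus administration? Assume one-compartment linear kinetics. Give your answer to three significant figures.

Between IV bolus doses, concentration decays as C = C₀·e^(−kτ), so C_peak/C_trough = e^(kτ).
τ_max = ln(C_peak/C_trough) / k = ln(17.2/9) / 0.07470 = 0.6477 / 0.07470 = 8.671 h

8.67 h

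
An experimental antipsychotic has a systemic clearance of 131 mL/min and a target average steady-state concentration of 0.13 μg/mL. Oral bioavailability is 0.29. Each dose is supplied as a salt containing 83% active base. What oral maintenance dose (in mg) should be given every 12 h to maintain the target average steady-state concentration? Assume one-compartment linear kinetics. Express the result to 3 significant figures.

CL = 131 mL/min × 60/1000 = 7.860 L/h
D = CL × Css × τ / F / S = 7.860 × 0.13 × 12 / 0.29 / 0.83 = 50.94 mg

50.9 mg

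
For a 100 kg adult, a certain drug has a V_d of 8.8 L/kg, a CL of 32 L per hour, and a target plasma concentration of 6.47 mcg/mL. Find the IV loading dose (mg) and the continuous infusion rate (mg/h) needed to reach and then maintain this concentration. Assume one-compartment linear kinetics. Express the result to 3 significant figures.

Vd = 8.8 L/kg × 100 kg = 880.0 L
Loading: fill Vd to C_target → 880.0 L × 6.47 mg/L = 5694 mg
Maintenance: replace elimination → rate = CL × Css = 32.00 × 6.47 = 207.0 mg/h

(a) 5690 mg; (b) 207 mg/h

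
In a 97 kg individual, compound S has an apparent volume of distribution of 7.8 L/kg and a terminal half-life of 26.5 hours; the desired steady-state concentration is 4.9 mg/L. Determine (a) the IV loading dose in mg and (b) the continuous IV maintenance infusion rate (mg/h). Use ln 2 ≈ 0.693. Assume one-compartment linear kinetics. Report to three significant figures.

Vd = 7.8 L/kg × 97 kg = 756.6 L
LD = Vd × C = 756.6 × 4.9 = 3707 mg
CL = 0.693 × Vd / t½ = 0.693 × 756.6 / 26.5 = 19.79 L/h
Infusion rate = CL × Css = 19.79 × 4.9 = 96.97 mg/h

(a) 3710 mg; (b) 97.0 mg/h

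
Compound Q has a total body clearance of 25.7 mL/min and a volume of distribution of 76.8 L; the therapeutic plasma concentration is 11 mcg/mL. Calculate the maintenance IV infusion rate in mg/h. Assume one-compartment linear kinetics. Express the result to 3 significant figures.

17.0 mg/h

CL = 25.7 mL/min = 25.7 × 0.06 = 1.542 L/h
Infusion rate = CL · Css = 1.542 L/h × 11 mg/L = 16.96 mg/h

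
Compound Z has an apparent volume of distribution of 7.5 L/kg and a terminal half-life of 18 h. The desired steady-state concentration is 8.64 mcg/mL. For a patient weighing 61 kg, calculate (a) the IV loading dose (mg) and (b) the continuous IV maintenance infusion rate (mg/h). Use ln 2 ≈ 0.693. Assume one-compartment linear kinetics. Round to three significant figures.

(a) 3950 mg; (b) 152 mg/h

Total Vd = 7.5 × 61 = 457.5 L
LD = Vd × C = 457.5 × 8.64 = 3953 mg
CL = 0.693 × Vd / t½ = 0.693 × 457.5 / 18 = 17.61 L/h
Infusion rate = CL × Css = 17.61 × 8.64 = 152.2 mg/h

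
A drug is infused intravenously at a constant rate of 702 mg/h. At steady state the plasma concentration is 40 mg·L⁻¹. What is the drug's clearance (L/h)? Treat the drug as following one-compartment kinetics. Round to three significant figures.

At steady state, infusion rate = CL × Css, so CL = rate / Css.
CL = 702 / 40 = 17.55 L/h

17.6 L/h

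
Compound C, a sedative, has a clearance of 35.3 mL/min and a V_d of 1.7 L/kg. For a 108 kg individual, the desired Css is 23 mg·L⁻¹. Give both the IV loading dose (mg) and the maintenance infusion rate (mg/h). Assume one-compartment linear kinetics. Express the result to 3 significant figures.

(a) 4220 mg; (b) 48.7 mg/h

Vd(total) = 108 kg × 1.7 L/kg = 183.6 L
LD = Vd · C_target = 183.6 × 23 = 4223 mg
CL = 35.3 mL/min × 60/1000 = 2.118 L/h
Infusion rate = 2.118 L/h × 23 mg/L = 48.71 mg/h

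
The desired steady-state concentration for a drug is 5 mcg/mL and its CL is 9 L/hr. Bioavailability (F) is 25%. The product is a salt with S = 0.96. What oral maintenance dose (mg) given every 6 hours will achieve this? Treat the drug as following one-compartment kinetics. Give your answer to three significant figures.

D = CL × Css × τ / F / S = 9.000 × 5 × 6 / 0.25 / 0.96 = 1125 mg

1130 mg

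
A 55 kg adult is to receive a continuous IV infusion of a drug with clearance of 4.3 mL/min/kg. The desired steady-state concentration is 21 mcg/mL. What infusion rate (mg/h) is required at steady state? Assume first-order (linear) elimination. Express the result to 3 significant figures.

CL = 4.3 mL/min/kg × 55 kg = 236.5 mL/min = 236.5 × 60/1000 = 14.19 L/h
At steady state, infusion rate equals elimination rate: rate in = CL × Css.
Infusion rate = CL · Css = 14.19 L/h × 21 mg/L = 298.0 mg/h

298 mg/h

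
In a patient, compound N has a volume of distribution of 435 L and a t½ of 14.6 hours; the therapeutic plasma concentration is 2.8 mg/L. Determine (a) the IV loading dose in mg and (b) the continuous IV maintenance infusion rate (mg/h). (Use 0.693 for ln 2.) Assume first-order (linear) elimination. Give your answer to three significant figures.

LD = Vd × C = 435.0 × 2.8 = 1218 mg
CL = 0.693 × Vd / t½ = 0.693 × 435.0 / 14.6 = 20.65 L/h
Infusion rate = CL × Css = 20.65 × 2.8 = 57.82 mg/h

(a) 1220 mg; (b) 57.8 mg/h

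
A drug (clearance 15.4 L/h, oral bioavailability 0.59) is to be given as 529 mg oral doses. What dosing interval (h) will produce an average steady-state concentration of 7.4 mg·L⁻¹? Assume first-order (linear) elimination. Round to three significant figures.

2.74 h

F·D/τ = CL·Css → τ = F·D / (CL·Css).
τ = 0.59 × 529 / (15.4 × 7.4) = 2.739 h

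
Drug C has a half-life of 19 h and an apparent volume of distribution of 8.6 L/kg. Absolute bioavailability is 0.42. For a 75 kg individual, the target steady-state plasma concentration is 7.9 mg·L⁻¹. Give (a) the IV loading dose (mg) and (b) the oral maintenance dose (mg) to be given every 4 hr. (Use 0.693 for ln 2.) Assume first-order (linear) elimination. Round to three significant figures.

Total Vd = 8.6 × 75 = 645.0 L
LD = Vd × C = 645.0 × 7.9 = 5096 mg
CL = 0.693 × Vd / t½ = 0.693 × 645.0 / 19 = 23.53 L/h
D = CL × Css × τ / F = 23.53 × 7.9 × 4 / 0.42 = 1770 mg

(a) 5100 mg; (b) 1770 mg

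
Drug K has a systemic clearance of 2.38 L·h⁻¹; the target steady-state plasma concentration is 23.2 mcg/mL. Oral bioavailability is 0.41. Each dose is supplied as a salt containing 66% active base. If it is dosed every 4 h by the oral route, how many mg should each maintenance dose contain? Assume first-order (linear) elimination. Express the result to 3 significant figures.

816 mg

D = CL × Css × τ / F / S = 2.380 × 23.2 × 4 / 0.41 / 0.66 = 816.2 mg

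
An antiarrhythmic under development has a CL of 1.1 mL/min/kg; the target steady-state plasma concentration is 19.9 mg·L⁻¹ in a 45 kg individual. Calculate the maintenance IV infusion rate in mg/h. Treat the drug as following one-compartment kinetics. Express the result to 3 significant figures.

59.1 mg/h

CL = 1.1 mL/min/kg × 45 kg = 49.50 mL/min = 49.50 × 60/1000 = 2.970 L/h
Infusion rate = CL · Css = 2.970 L/h × 19.9 mg/L = 59.10 mg/h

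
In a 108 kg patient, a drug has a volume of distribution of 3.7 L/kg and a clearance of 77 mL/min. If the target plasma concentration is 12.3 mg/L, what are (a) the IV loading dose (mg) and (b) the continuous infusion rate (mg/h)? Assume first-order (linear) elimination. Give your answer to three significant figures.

Vd = 3.7 L/kg × 108 kg = 399.6 L
Loading: fill Vd to C_target → 399.6 L × 12.3 mg/L = 4915 mg
Convert clearance: 77 mL/min × 60 min/h ÷ 1000 mL/L = 4.620 L/h
Infusion rate = 4.620 L/h × 12.3 mg/L = 56.83 mg/h

(a) 4920 mg; (b) 56.8 mg/h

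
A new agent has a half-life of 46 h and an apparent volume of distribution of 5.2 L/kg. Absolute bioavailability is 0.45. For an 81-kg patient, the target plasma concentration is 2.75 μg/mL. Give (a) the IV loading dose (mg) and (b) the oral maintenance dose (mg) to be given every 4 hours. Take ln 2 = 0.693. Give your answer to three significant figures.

(a) 1160 mg; (b) 155 mg

Vd(total) = 81 kg × 5.2 L/kg = 421.2 L
LD = Vd × C = 421.2 × 2.75 = 1158 mg
CL = 0.693 × Vd / t½ = 0.693 × 421.2 / 46 = 6.345 L/h
D = CL × Css × τ / F = 6.345 × 2.75 × 4 / 0.45 = 155.1 mg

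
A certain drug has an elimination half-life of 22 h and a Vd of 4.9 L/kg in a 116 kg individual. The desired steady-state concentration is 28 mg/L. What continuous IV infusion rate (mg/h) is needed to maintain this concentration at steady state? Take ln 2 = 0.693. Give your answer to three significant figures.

501 mg/h

Total Vd = 4.9 × 116 = 568.4 L
CL = ln 2 · Vd / t½ = 0.693 × 568.4 / 22 = 17.90 L/h
Infusion rate = CL × Css = 17.90 × 28 = 501.2 mg/h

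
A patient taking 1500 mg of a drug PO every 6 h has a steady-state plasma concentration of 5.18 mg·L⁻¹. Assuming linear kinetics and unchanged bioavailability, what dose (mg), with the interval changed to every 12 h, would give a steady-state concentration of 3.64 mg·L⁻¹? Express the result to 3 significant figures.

With linear kinetics, Css is proportional to dose rate (D/τ) at fixed clearance.
D₂ = D₁ × (Css,target / Css,current) × (τ₂/τ₁) = 1500 × (3.64/5.18) × (12/6) = 2108 mg

2110 mg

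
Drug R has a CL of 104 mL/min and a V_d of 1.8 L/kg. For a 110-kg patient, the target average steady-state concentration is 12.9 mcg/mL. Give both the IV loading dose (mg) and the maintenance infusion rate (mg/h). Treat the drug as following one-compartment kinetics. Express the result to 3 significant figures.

Vd = 1.8 L/kg × 110 kg = 198.0 L
Loading dose = Vd × C = 198.0 × 12.9 = 2554 mg
CL = 104 mL/min × 60/1000 = 6.240 L/h
Maintenance infusion rate = CL × Css = 6.240 × 12.9 = 80.50 mg/h

(a) 2550 mg; (b) 80.5 mg/h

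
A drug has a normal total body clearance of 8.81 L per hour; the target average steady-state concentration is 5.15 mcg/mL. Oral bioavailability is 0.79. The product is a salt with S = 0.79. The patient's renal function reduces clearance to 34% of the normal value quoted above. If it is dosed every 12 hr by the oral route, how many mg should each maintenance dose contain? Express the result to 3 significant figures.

Patient clearance = 0.34 × 8.810 = 2.995 L/h
D = CL × Css × τ / F / S = 2.995 × 5.15 × 12 / 0.79 / 0.79 = 296.6 mg

297 mg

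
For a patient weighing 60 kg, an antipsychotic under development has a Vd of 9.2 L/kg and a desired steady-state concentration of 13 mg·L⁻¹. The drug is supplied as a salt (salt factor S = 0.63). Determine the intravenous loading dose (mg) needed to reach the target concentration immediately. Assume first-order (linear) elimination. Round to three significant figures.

Total Vd = 9.2 × 60 = 552.0 L
LD = Vd × C / S = 552.0 × 13.00 / 0.63 = 11390 mg

11400 mg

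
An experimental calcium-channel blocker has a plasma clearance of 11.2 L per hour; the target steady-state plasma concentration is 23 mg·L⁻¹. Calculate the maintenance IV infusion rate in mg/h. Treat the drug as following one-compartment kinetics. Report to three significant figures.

258 mg/h

Rate = CL × Css = 11.20 × 23 = 257.6 mg/h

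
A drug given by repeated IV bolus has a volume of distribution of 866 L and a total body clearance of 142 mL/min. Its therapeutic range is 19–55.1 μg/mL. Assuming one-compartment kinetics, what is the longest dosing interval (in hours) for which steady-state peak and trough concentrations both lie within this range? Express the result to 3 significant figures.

108 h

CL = 142 mL/min × 60/1000 = 8.520 L/h
k = CL / Vd = 8.520 / 866.0 = 0.009838 h⁻¹
Between IV bolus doses, concentration decays as C = C₀·e^(−kτ), so C_peak/C_trough = e^(kτ).
τ_max = ln(C_peak/C_trough) / k = ln(55.1/19) / 0.009838 = 1.065 / 0.009838 = 108.3 h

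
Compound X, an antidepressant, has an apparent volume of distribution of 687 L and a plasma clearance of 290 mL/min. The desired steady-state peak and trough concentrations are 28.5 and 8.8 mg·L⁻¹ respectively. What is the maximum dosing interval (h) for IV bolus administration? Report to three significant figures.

Convert clearance: 290 mL/min × 60 min/h ÷ 1000 mL/L = 17.40 L/h
k = CL / Vd = 17.40 / 687.0 = 0.02533 h⁻¹
Between IV bolus doses, concentration decays as C = C₀·e^(−kτ), so C_peak/C_trough = e^(kτ).
τ_max = ln(C_peak/C_trough) / k = ln(28.5/8.8) / 0.02533 = 1.175 / 0.02533 = 46.39 h

46.4 h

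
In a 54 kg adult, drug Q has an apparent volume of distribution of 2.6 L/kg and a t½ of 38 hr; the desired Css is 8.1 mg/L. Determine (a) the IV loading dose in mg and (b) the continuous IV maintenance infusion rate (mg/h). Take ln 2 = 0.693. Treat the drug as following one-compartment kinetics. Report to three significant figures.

Vd = 2.6 L/kg × 54 kg = 140.4 L
LD = Vd × C = 140.4 × 8.1 = 1137 mg
CL = 0.693 × Vd / t½ = 0.693 × 140.4 / 38 = 2.560 L/h
Infusion rate = CL × Css = 2.560 × 8.1 = 20.74 mg/h

(a) 1140 mg; (b) 20.7 mg/h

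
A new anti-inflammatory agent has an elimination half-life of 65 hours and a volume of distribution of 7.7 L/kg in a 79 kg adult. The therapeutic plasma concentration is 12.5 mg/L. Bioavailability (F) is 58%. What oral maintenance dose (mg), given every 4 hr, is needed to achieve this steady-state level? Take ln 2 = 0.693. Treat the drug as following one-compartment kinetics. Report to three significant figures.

559 mg

Vd(total) = 79 kg × 7.7 L/kg = 608.3 L
k = 0.693/65 = 0.01066 h⁻¹, so CL = k·Vd = 0.01066 × 608.3 = 6.484 L/h
D = CL × Css × τ / F = 6.484 × 12.5 × 4 / 0.58 = 559.0 mg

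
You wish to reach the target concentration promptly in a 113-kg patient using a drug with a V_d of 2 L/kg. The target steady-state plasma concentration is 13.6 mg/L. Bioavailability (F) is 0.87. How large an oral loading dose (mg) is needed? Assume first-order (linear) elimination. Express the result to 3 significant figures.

3530 mg

Vd = 2 L/kg × 113 kg = 226.0 L
LD = Vd × C / F = 226.0 × 13.60 / 0.87 = 3533 mg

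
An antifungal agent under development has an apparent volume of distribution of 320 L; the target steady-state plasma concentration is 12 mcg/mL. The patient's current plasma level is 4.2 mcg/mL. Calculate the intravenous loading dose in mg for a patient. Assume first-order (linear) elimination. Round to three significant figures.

2500 mg

Concentration deficit ΔC = 12 − 4.2 = 7.800 mg/L
LD = Vd × ΔC = 320.0 × 7.800 = 2496 mg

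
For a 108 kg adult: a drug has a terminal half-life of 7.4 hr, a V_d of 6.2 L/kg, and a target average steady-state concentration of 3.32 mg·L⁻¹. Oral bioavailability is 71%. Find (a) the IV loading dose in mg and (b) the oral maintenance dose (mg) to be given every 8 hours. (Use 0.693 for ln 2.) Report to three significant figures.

Total Vd = 6.2 × 108 = 669.6 L
LD = Vd × C = 669.6 × 3.32 = 2223 mg
CL = 0.693 × Vd / t½ = 0.693 × 669.6 / 7.4 = 62.71 L/h
D = CL × Css × τ / F = 62.71 × 3.32 × 8 / 0.71 = 2346 mg

(a) 2220 mg; (b) 2350 mg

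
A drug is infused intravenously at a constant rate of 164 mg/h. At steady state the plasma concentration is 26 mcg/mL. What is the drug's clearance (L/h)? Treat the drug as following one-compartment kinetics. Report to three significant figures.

At steady state, infusion rate = CL × Css, so CL = rate / Css.
CL = 164 / 26 = 6.308 L/h

6.31 L/h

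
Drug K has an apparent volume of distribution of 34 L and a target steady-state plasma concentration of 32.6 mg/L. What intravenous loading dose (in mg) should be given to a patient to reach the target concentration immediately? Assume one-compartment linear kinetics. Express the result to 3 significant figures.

LD = Vd × C = 34.00 × 32.60 = 1108 mg

1110 mg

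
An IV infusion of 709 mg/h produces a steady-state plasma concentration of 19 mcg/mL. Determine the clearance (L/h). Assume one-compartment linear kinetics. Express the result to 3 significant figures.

At steady state, infusion rate = CL × Css, so CL = rate / Css.
CL = 709 / 19 = 37.32 L/h

37.3 L/h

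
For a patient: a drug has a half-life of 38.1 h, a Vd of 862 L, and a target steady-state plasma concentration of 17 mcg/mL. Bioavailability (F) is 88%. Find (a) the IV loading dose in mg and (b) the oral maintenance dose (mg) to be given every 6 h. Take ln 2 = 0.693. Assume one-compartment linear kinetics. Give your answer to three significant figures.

LD = Vd × C = 862.0 × 17 = 14650 mg
CL = 0.693 × Vd / t½ = 0.693 × 862.0 / 38.1 = 15.68 L/h
D = CL × Css × τ / F = 15.68 × 17 × 6 / 0.88 = 1817 mg

(a) 14700 mg; (b) 1820 mg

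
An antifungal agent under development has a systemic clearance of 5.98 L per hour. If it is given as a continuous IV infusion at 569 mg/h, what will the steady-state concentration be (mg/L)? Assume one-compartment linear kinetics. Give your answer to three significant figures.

Css = rate / CL = 569 / 5.980 = 95.15 mg/L

95.2 mg/L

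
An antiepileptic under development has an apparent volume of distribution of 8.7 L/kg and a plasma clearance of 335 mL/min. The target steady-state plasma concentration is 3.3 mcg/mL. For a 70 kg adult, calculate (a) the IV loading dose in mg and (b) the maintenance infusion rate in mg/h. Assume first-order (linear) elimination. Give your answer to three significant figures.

Vd(total) = 70 kg × 8.7 L/kg = 609.0 L
Loading dose = Vd × C = 609.0 × 3.3 = 2010 mg
CL = 335 mL/min = 335 × 0.06 = 20.10 L/h
Maintenance: replace elimination → rate = CL × Css = 20.10 × 3.3 = 66.33 mg/h

(a) 2010 mg; (b) 66.3 mg/h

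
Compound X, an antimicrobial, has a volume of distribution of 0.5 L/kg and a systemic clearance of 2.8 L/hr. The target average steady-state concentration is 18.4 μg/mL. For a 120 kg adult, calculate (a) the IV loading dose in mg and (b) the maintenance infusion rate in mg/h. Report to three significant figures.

(a) 1100 mg; (b) 51.5 mg/h

Vd = 0.5 L/kg × 120 kg = 60.00 L
Loading dose = Vd × C = 60.00 × 18.4 = 1104 mg
Maintenance infusion rate = CL × Css = 2.800 × 18.4 = 51.52 mg/h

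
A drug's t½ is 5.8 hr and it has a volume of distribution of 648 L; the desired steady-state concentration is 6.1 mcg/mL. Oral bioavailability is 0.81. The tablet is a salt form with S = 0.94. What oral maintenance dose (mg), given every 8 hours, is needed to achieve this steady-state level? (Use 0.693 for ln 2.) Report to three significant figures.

CL = 0.693 × Vd / t½ = 0.693 × 648.0 / 5.8 = 77.42 L/h
D = CL × Css × τ / F / S = 77.42 × 6.1 × 8 / 0.81 / 0.94 = 4962 mg

4960 mg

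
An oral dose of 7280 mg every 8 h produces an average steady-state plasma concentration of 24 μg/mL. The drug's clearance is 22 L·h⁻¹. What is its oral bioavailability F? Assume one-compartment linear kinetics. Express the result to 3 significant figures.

0.580

F·D/τ = CL·Css at steady state → F = CL·Css·τ / D.
F = 22 × 24 × 8 / 7280 = 0.580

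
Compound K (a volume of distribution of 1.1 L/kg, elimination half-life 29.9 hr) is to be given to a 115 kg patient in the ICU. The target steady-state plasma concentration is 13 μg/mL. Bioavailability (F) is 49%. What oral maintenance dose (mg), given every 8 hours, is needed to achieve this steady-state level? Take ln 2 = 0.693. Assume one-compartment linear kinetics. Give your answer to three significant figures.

622 mg

Total Vd = 1.1 × 115 = 126.5 L
k = 0.693/29.9 = 0.02318 h⁻¹, so CL = k·Vd = 0.02318 × 126.5 = 2.932 L/h
D = CL × Css × τ / F = 2.932 × 13 × 8 / 0.49 = 622.3 mg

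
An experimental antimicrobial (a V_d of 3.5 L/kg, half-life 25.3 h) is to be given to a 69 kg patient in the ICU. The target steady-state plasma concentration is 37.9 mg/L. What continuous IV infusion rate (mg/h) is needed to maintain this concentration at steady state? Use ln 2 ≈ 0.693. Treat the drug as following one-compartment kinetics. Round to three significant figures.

Vd = 3.5 L/kg × 69 kg = 241.5 L
CL = ln 2 · Vd / t½ = 0.693 × 241.5 / 25.3 = 6.615 L/h
Infusion rate = CL × Css = 6.615 × 37.9 = 250.7 mg/h

251 mg/h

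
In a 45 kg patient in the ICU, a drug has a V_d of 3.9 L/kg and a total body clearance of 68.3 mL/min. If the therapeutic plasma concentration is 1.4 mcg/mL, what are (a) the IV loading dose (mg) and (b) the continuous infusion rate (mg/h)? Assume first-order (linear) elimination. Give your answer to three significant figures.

(a) 246 mg; (b) 5.74 mg/h

Vd(total) = 45 kg × 3.9 L/kg = 175.5 L
Loading: fill Vd to C_target → 175.5 L × 1.4 mg/L = 245.7 mg
CL = 68.3 mL/min = 68.3 × 0.06 = 4.098 L/h
Maintenance infusion rate = CL × Css = 4.098 × 1.4 = 5.737 mg/h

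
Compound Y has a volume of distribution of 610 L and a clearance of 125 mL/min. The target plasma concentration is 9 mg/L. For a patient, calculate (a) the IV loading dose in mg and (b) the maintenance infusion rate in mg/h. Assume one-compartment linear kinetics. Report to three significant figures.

(a) 5490 mg; (b) 67.5 mg/h

LD = Vd · C_target = 610.0 × 9 = 5490 mg
Convert clearance: 125 mL/min × 60 min/h ÷ 1000 mL/L = 7.500 L/h
Maintenance: replace elimination → rate = CL × Css = 7.500 × 9 = 67.50 mg/h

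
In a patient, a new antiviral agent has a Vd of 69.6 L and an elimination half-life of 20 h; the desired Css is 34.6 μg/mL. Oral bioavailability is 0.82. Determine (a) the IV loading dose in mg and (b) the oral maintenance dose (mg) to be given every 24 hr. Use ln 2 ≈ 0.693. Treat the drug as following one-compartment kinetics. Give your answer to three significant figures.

LD = Vd × C = 69.60 × 34.6 = 2408 mg
CL = 0.693 × Vd / t½ = 0.693 × 69.60 / 20 = 2.412 L/h
D = CL × Css × τ / F = 2.412 × 34.6 × 24 / 0.82 = 2443 mg

(a) 2410 mg; (b) 2440 mg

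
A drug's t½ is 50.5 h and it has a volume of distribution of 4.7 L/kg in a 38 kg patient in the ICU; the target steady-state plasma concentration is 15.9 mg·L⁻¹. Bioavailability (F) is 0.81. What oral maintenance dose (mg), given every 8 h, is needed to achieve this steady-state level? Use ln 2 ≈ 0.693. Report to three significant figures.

Total Vd = 4.7 × 38 = 178.6 L
CL = 0.693 × Vd / t½ = 0.693 × 178.6 / 50.5 = 2.451 L/h
D = CL × Css × τ / F = 2.451 × 15.9 × 8 / 0.81 = 384.9 mg

385 mg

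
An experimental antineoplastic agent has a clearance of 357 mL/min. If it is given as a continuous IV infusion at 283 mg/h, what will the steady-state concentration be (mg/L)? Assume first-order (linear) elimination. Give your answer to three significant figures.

13.2 mg/L

CL = 357 mL/min = 357 × 0.06 = 21.42 L/h
Css = rate / CL = 283 / 21.42 = 13.21 mg/L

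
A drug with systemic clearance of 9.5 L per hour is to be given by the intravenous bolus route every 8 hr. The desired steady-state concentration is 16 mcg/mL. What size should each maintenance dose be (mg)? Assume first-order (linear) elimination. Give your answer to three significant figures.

1220 mg

D = CL × Css × τ = 9.500 × 16 × 8 = 1216 mg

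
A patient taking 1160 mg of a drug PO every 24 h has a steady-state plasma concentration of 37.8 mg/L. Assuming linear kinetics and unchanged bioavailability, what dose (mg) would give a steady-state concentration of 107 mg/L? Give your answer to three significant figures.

3280 mg

With linear kinetics, Css is proportional to dose rate (D/τ) at fixed clearance.
D₂ = D₁ × (Css,target / Css,current) = 1160 × 107/37.8 = 3284 mg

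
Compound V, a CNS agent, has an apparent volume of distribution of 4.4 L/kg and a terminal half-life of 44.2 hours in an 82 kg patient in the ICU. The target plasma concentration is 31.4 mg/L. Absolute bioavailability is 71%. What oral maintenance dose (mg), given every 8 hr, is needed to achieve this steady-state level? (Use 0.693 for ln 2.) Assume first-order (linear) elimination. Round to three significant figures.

Vd(total) = 82 kg × 4.4 L/kg = 360.8 L
k = 0.693/44.2 = 0.01568 h⁻¹, so CL = k·Vd = 0.01568 × 360.8 = 5.657 L/h
D = CL × Css × τ / F = 5.657 × 31.4 × 8 / 0.71 = 2001 mg

2000 mg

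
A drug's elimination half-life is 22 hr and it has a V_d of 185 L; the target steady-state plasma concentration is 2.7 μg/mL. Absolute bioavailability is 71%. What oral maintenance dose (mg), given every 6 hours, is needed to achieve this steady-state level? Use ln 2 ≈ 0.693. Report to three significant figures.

k = 0.693/22 = 0.03150 h⁻¹, so CL = k·Vd = 0.03150 × 185.0 = 5.828 L/h
D = CL × Css × τ / F = 5.828 × 2.7 × 6 / 0.71 = 133.0 mg

133 mg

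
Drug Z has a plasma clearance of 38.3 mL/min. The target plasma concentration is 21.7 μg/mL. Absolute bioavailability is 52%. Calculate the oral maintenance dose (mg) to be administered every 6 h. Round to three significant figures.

Convert clearance: 38.3 mL/min × 60 min/h ÷ 1000 mL/L = 2.298 L/h
D = CL × Css × τ / F = 2.298 × 21.7 × 6 / 0.52 = 575.4 mg

575 mg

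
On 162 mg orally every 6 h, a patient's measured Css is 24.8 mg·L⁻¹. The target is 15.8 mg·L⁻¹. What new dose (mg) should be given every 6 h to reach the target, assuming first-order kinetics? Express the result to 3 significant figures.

For first-order elimination, Css ∝ F·D/(CL·τ); F and CL are unchanged, so Css ∝ D/τ.
D₂ = D₁ × (Css,target / Css,current) = 162 × 15.8/24.8 = 103.2 mg

103 mg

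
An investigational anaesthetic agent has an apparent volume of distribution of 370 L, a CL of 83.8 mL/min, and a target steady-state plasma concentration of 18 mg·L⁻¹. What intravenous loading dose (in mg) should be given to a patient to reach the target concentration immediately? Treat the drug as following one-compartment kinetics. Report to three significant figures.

LD = Vd × C = 370.0 × 18.00 = 6660 mg

6660 mg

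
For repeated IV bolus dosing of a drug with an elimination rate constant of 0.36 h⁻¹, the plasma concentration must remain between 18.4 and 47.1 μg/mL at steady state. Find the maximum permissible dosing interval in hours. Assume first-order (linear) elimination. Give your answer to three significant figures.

2.61 h

Between IV bolus doses, concentration decays as C = C₀·e^(−kτ), so C_peak/C_trough = e^(kτ).
τ_max = ln(C_peak/C_trough) / k = ln(47.1/18.4) / 0.3600 = 0.9399 / 0.3600 = 2.611 h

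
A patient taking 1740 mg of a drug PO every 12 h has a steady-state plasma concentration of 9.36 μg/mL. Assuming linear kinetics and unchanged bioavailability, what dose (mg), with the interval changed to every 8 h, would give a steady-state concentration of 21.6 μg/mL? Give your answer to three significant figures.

2680 mg

For first-order elimination, Css ∝ F·D/(CL·τ); F and CL are unchanged, so Css ∝ D/τ.
D₂ = D₁ × (Css,target / Css,current) × (τ₂/τ₁) = 1740 × (21.6/9.36) × (8/12) = 2677 mg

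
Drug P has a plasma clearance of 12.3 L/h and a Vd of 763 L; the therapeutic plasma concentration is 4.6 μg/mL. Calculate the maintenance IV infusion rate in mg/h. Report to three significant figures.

R₀ = 12.30 × 4.6 = 56.58 mg/h

56.6 mg/h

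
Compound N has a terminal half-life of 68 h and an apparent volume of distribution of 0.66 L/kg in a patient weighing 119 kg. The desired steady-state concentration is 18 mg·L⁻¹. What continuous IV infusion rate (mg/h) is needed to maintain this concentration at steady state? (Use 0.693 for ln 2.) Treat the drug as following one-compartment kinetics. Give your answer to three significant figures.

Vd = 0.66 L/kg × 119 kg = 78.54 L
k = 0.693/68 = 0.01019 h⁻¹, so CL = k·Vd = 0.01019 × 78.54 = 0.8003 L/h
Infusion rate = CL × Css = 0.8003 × 18 = 14.41 mg/h

14.4 mg/h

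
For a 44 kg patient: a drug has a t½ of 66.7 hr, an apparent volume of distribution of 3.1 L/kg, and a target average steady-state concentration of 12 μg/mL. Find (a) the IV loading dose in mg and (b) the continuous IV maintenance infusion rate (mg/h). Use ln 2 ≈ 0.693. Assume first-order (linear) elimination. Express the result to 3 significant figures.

(a) 1640 mg; (b) 17.0 mg/h

Vd(total) = 44 kg × 3.1 L/kg = 136.4 L
LD = Vd × C = 136.4 × 12 = 1637 mg
CL = 0.693 × Vd / t½ = 0.693 × 136.4 / 66.7 = 1.417 L/h
Infusion rate = CL × Css = 1.417 × 12 = 17.00 mg/h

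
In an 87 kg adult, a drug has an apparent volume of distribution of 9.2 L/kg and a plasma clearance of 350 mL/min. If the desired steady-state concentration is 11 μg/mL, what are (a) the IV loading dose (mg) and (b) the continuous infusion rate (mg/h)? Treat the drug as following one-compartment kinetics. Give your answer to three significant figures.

(a) 8800 mg; (b) 231 mg/h

Vd(total) = 87 kg × 9.2 L/kg = 800.4 L
Loading dose = Vd × C = 800.4 × 11 = 8804 mg
CL = 350 mL/min = 350 × 0.06 = 21.00 L/h
Infusion rate = 21.00 L/h × 11 mg/L = 231.0 mg/h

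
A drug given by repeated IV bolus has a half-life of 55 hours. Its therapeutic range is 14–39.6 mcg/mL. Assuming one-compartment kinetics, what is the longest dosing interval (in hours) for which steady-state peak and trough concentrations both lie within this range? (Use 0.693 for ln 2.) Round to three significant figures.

82.5 h

k = 0.693 / t½ = 0.693 / 55 = 0.01260 h⁻¹
Between IV bolus doses, concentration decays as C = C₀·e^(−kτ), so C_peak/C_trough = e^(kτ).
τ_max = ln(C_peak/C_trough) / k = ln(39.6/14) / 0.01260 = 1.040 / 0.01260 = 82.54 h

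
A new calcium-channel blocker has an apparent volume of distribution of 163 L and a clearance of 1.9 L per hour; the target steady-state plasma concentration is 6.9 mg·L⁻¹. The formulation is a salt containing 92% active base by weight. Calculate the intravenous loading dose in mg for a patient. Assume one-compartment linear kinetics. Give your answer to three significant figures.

LD = Vd × C / S = 163.0 × 6.900 / 0.92 = 1223 mg

1220 mg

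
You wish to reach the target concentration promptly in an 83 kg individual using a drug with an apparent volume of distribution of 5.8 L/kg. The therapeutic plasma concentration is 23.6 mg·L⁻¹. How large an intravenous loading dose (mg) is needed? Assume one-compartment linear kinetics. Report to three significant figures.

11400 mg

Vd = 5.8 L/kg × 83 kg = 481.4 L
LD = Vd × C = 481.4 × 23.60 = 11360 mg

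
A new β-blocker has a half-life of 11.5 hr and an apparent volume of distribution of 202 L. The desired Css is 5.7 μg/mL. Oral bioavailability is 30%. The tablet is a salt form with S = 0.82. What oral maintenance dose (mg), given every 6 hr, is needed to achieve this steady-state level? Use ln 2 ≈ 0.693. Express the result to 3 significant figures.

k = 0.693/11.5 = 0.06026 h⁻¹, so CL = k·Vd = 0.06026 × 202.0 = 12.17 L/h
D = CL × Css × τ / F / S = 12.17 × 5.7 × 6 / 0.3 / 0.82 = 1692 mg

1690 mg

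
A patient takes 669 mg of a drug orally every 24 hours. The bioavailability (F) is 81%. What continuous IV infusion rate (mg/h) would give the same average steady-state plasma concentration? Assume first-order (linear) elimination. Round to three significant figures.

Equivalent systemic input: infusion rate = F·D/τ.
Rate = 0.81 × 669 / 24 = 22.58 mg/h

22.6 mg/h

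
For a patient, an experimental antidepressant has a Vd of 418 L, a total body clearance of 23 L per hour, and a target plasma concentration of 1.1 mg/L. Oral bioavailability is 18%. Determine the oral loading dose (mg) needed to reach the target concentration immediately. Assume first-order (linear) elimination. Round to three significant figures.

2550 mg

LD = Vd × C / F = 418.0 × 1.100 / 0.18 = 2554 mg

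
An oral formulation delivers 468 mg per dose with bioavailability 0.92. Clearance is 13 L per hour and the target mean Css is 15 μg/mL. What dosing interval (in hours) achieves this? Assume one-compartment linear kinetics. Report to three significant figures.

F·D/τ = CL·Css → τ = F·D / (CL·Css).
τ = 0.92 × 468 / (13 × 15) = 2.208 h

2.21 h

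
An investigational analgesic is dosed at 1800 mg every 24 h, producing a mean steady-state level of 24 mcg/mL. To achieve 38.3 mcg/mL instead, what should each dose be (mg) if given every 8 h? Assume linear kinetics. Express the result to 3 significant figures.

958 mg

With linear kinetics, Css is proportional to dose rate (D/τ) at fixed clearance.
D₂ = D₁ × (Css,target / Css,current) × (τ₂/τ₁) = 1800 × (38.3/24) × (8/24) = 957.5 mg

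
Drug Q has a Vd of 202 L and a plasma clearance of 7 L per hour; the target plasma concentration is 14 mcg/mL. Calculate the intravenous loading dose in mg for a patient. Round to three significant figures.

2830 mg

The loading dose fills Vd to the target concentration.
LD = Vd × C = 202.0 × 14.00 = 2828 mg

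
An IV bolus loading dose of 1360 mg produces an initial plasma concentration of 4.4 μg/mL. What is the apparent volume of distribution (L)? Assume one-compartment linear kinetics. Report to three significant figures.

309 L

Immediately after an IV bolus, C₀ = Dose / Vd, so Vd = Dose / C₀.
Vd = 1360 / 4.4 = 309.1 L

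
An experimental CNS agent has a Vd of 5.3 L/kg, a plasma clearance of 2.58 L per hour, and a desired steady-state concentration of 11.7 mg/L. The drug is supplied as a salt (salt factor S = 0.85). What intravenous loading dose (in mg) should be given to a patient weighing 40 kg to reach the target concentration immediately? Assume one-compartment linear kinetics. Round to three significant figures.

Total Vd = 5.3 × 40 = 212.0 L
LD = Vd × C / S = 212.0 × 11.70 / 0.85 = 2918 mg

2920 mg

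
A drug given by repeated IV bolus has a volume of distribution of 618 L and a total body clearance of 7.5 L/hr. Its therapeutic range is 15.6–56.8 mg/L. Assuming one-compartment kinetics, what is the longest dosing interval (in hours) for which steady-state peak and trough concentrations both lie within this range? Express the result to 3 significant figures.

k = CL / Vd = 7.500 / 618.0 = 0.01214 h⁻¹
Between IV bolus doses, concentration decays as C = C₀·e^(−kτ), so C_peak/C_trough = e^(kτ).
τ_max = ln(C_peak/C_trough) / k = ln(56.8/15.6) / 0.01214 = 1.292 / 0.01214 = 106.4 h

106 h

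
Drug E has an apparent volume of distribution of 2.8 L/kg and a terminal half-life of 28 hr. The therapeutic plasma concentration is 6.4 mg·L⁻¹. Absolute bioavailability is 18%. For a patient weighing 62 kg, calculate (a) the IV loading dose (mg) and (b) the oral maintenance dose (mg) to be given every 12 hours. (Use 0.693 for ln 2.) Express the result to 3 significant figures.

Vd = 2.8 L/kg × 62 kg = 173.6 L
LD = Vd × C = 173.6 × 6.4 = 1111 mg
CL = 0.693 × Vd / t½ = 0.693 × 173.6 / 28 = 4.297 L/h
D = CL × Css × τ / F = 4.297 × 6.4 × 12 / 0.18 = 1833 mg

(a) 1110 mg; (b) 1830 mg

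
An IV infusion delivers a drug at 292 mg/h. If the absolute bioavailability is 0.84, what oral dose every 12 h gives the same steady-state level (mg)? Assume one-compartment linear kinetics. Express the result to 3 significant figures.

To maintain the same Css, the systemic dosing rate must be unchanged: F·D/τ = infusion rate.
D = rate × τ / F = 292 × 12 / 0.84 = 4171 mg

4170 mg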